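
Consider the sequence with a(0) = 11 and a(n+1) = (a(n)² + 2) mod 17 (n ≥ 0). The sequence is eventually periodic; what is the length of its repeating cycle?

a(0) = 11,  a(1) = 4,  a(2) = 1,  a(3) = 3,  a(4) = 11.
Since a(4) = a(0) = 11, the sequence is periodic with period 4.

4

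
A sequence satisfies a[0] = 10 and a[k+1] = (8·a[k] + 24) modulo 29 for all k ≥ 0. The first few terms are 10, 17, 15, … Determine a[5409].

Computing terms: a[0] = 10, a[1] = 17, a[2] = 15, a[3] = 28, a[4] = 16, a[5] = 7, a[6] = 22, a[7] = 26, a[8] = 0, a[9] = 24, a[10] = 13, a[11] = 12, a[12] = 4, a[13] = 27, a[14] = 8, a[15] = 1, a[16] = 3, a[17] = 19, a[18] = 2, a[19] = 11, a[20] = 25, a[21] = 21, a[22] = 18, a[23] = 23, a[24] = 5, a[25] = 6, a[26] = 14, a[27] = 20, a[28] = 10.
The sequence repeats with period 28.
(5409 - 0) mod 28 = 5, so a[5409] = a[5] = 7.

7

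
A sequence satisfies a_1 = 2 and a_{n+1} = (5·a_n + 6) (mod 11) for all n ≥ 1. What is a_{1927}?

5

We have a_1 = 2; a_2 = 5; a_3 = 9; a_4 = 7; a_5 = 8; a_6 = 2.
Since a_6 = a_1 = 2, the sequence is periodic with period 5.
(1927 - 1) mod 5 = 1, so a_{1927} = a_2 = 5.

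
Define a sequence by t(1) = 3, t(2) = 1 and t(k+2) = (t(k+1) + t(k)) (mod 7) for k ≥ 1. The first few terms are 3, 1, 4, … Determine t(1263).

5

t(1) = 3, t(2) = 1, t(3) = 4, t(4) = 5, t(5) = 2, t(6) = 0, t(7) = 2, t(8) = 2, t(9) = 4, t(10) = 6, t(11) = 3, t(12) = 2, t(13) = 5, t(14) = 0, t(15) = 5, t(16) = 5, t(17) = 3, t(18) = 1.
The sequence repeats with period 16.
So t(1263) = t(1 + ((1263-1) mod 16)) = t(15) = 5.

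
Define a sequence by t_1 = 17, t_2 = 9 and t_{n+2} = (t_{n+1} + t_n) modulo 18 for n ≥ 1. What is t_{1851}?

8

Computing terms: t_1 = 17, t_2 = 9, t_3 = 8, t_4 = 17, t_5 = 7, t_6 = 6, t_7 = 13, t_8 = 1, t_9 = 14, t_{10} = 15, t_{11} = 11, t_{12} = 8, t_{13} = 1, t_{14} = 9, t_{15} = 10, t_{16} = 1, t_{17} = 11, t_{18} = 12, t_{19} = 5, t_{20} = 17, t_{21} = 4, t_{22} = 3, t_{23} = 7, t_{24} = 10, t_{25} = 17, t_{26} = 9.
The sequence repeats with period 24.
(1851 - 1) mod 24 = 2, so t_{1851} = t_3 = 8.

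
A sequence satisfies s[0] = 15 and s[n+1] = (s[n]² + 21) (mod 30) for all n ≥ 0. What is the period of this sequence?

6

We have s[0] = 15,  s[1] = 6,  s[2] = 27,  s[3] = 0,  s[4] = 21,  s[5] = 12,  s[6] = 15.
Since s[6] = s[0] = 15, the sequence is periodic with period 6.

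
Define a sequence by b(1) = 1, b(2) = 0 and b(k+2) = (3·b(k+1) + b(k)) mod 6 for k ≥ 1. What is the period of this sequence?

6

Listing terms: b(1) = 1; b(2) = 0; b(3) = 1; b(4) = 3; b(5) = 4; b(6) = 3; b(7) = 1; b(8) = 0.
Since (b(7), b(8)) = (b(1), b(2)) = (1, 0) (two consecutive terms determine the rest), the sequence is periodic with period 6.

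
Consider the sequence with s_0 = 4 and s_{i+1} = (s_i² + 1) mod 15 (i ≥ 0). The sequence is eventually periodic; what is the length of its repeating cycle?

3

s_0 = 4, s_1 = 2, s_2 = 5, s_3 = 11, s_4 = 2.
Since s_4 = s_1 = 2, the sequence is eventually periodic: after a pre-period of length 1 it cycles with period 3.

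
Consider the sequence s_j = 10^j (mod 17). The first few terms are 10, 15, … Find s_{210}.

15

Listing terms: s_1 = 10,  s_2 = 15,  s_3 = 14,  s_4 = 4,  s_5 = 6,  s_6 = 9,  s_7 = 5,  s_8 = 16,  s_9 = 7,  s_{10} = 2,  s_{11} = 3,  s_{12} = 13,  s_{13} = 11,  s_{14} = 8,  s_{15} = 12,  s_{16} = 1,  s_{17} = 10.
The sequence repeats with period 16.
So s_{210} = s_{1 + ((210-1) mod 16)} = s_2 = 15.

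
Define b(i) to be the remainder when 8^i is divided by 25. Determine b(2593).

13

Computing terms: b(0) = 1, b(1) = 8, b(2) = 14, b(3) = 12, b(4) = 21, b(5) = 18, b(6) = 19, b(7) = 2, b(8) = 16, b(9) = 3, b(10) = 24, b(11) = 17, b(12) = 11, b(13) = 13, b(14) = 4, b(15) = 7, b(16) = 6, b(17) = 23, b(18) = 9, b(19) = 22, b(20) = 1.
Since b(20) = b(0) = 1, the sequence is periodic with period 20.
So b(2593) = b(0 + ((2593-0) mod 20)) = b(13) = 13.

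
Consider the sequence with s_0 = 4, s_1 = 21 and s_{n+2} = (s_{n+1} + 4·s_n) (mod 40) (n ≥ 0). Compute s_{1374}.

29

We have s_0 = 4; s_1 = 21; s_2 = 37; s_3 = 1; s_4 = 29; s_5 = 33; s_6 = 29; s_7 = 1; s_8 = 37; s_9 = 1.
Since (s_8, s_9) = (s_2, s_3) = (37, 1) (two consecutive terms determine the rest), the sequence is eventually periodic: after a pre-period of length 2 it cycles with period 6.
For n ≥ 2, s_n depends only on (n - 2) mod 6. (1374 - 2) mod 6 = 4, so s_{1374} = s_6 = 29.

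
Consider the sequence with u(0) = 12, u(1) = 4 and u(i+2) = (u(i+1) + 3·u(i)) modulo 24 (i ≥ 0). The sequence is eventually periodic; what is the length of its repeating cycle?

u(0) = 12,  u(1) = 4,  u(2) = 16,  u(3) = 4,  u(4) = 4,  u(5) = 16.
Since (u(4), u(5)) = (u(1), u(2)) = (4, 16) (two consecutive terms determine the rest), the sequence is eventually periodic: after a pre-period of length 1 it cycles with period 3.

3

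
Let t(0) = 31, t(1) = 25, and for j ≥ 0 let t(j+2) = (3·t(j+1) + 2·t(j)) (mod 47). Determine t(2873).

7

t(0) = 31; t(1) = 25; t(2) = 43; t(3) = 38; t(4) = 12; t(5) = 18; t(6) = 31; t(7) = 35; t(8) = 26; t(9) = 7; t(10) = 26; t(11) = 45; t(12) = 46; t(13) = 40; t(14) = 24; t(15) = 11; t(16) = 34; t(17) = 30; t(18) = 17; t(19) = 17; t(20) = 38; t(21) = 7; t(22) = 3; t(23) = 23; t(24) = 28; t(25) = 36; t(26) = 23; t(27) = 0; t(28) = 46; t(29) = 44; t(30) = 36; t(31) = 8; t(32) = 2; t(33) = 22; t(34) = 23; t(35) = 19; t(36) = 9; t(37) = 18; t(38) = 25; t(39) = 17; t(40) = 7; t(41) = 8; t(42) = 38; t(43) = 36; t(44) = 43; t(45) = 13; t(46) = 31; t(47) = 25.
Since (t(46), t(47)) = (t(0), t(1)) = (31, 25) (two consecutive terms determine the rest), the sequence is periodic with period 46.
(2873 - 0) mod 46 = 21, so t(2873) = t(21) = 7.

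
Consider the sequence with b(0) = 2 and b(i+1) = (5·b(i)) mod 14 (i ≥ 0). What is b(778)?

4

b(0) = 2,  b(1) = 10,  b(2) = 8,  b(3) = 12,  b(4) = 4,  b(5) = 6,  b(6) = 2.
The sequence repeats with period 6.
(778 - 0) mod 6 = 4, so b(778) = b(4) = 4.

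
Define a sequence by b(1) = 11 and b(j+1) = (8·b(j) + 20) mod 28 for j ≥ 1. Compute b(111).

b(1) = 11,  b(2) = 24,  b(3) = 16,  b(4) = 8,  b(5) = 0,  b(6) = 20,  b(7) = 12,  b(8) = 4,  b(9) = 24.
Since b(9) = b(2) = 24, the sequence is eventually periodic: after a pre-period of length 1 it cycles with period 7.
For j ≥ 2, b(j) depends only on (j - 2) mod 7. (111 - 2) mod 7 = 4, so b(111) = b(6) = 20.

20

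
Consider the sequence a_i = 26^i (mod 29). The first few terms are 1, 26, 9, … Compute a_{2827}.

Computing terms: a_0 = 1; a_1 = 26; a_2 = 9; a_3 = 2; a_4 = 23; a_5 = 18; a_6 = 4; a_7 = 17; a_8 = 7; a_9 = 8; a_{10} = 5; a_{11} = 14; a_{12} = 16; a_{13} = 10; a_{14} = 28; a_{15} = 3; a_{16} = 20; a_{17} = 27; a_{18} = 6; a_{19} = 11; a_{20} = 25; a_{21} = 12; a_{22} = 22; a_{23} = 21; a_{24} = 24; a_{25} = 15; a_{26} = 13; a_{27} = 19; a_{28} = 1.
Since a_{28} = a_0 = 1, the sequence is periodic with period 28.
So a_{2827} = a_{0 + ((2827-0) mod 28)} = a_{27} = 19.

19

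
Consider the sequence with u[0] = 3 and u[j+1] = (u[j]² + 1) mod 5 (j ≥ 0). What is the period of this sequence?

3

Listing terms: u[0] = 3, u[1] = 0, u[2] = 1, u[3] = 2, u[4] = 0.
Since u[4] = u[1] = 0, the sequence is eventually periodic: after a pre-period of length 1 it cycles with period 3.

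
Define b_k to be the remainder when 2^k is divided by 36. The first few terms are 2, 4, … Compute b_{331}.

b_1 = 2, b_2 = 4, b_3 = 8, b_4 = 16, b_5 = 32, b_6 = 28, b_7 = 20, b_8 = 4.
Since b_8 = b_2 = 4, the sequence is eventually periodic: after a pre-period of length 1 it cycles with period 6.
For k ≥ 2, b_k depends only on (k - 2) mod 6. (331 - 2) mod 6 = 5, so b_{331} = b_7 = 20.

20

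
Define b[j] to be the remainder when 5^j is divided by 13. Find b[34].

We have b[1] = 5, b[2] = 12, b[3] = 8, b[4] = 1, b[5] = 5.
The sequence repeats with period 4.
So b[34] = b[1 + ((34-1) mod 4)] = b[2] = 12.

12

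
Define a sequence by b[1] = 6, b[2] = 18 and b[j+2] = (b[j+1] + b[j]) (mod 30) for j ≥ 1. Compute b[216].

Computing terms: b[1] = 6, b[2] = 18, b[3] = 24, b[4] = 12, b[5] = 6, b[6] = 18.
The sequence repeats with period 4.
(216 - 1) mod 4 = 3, so b[216] = b[4] = 12.

12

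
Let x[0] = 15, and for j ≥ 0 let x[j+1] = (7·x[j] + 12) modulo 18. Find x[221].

3

We have x[0] = 15; x[1] = 9; x[2] = 3; x[3] = 15.
The sequence repeats with period 3.
So x[221] = x[0 + ((221-0) mod 3)] = x[2] = 3.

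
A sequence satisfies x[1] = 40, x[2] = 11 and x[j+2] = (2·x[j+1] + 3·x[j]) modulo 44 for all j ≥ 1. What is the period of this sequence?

x[1] = 40, x[2] = 11, x[3] = 10, x[4] = 9, x[5] = 4, x[6] = 35, x[7] = 38, x[8] = 5, x[9] = 36, x[10] = 43, x[11] = 18, x[12] = 33, x[13] = 32, x[14] = 31, x[15] = 26, x[16] = 13, x[17] = 16, x[18] = 27, x[19] = 14, x[20] = 21, x[21] = 40, x[22] = 11.
The sequence repeats with period 20.

20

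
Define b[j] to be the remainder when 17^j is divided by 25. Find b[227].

23

We have b[0] = 1, b[1] = 17, b[2] = 14, b[3] = 13, b[4] = 21, b[5] = 7, b[6] = 19, b[7] = 23, b[8] = 16, b[9] = 22, b[10] = 24, b[11] = 8, b[12] = 11, b[13] = 12, b[14] = 4, b[15] = 18, b[16] = 6, b[17] = 2, b[18] = 9, b[19] = 3, b[20] = 1.
The sequence repeats with period 20.
(227 - 0) mod 20 = 7, so b[227] = b[7] = 23.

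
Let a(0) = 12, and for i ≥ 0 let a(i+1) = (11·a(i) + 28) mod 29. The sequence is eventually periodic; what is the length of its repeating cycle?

Computing terms: a(0) = 12; a(1) = 15; a(2) = 19; a(3) = 5; a(4) = 25; a(5) = 13; a(6) = 26; a(7) = 24; a(8) = 2; a(9) = 21; a(10) = 27; a(11) = 6; a(12) = 7; a(13) = 18; a(14) = 23; a(15) = 20; a(16) = 16; a(17) = 1; a(18) = 10; a(19) = 22; a(20) = 9; a(21) = 11; a(22) = 4; a(23) = 14; a(24) = 8; a(25) = 0; a(26) = 28; a(27) = 17; a(28) = 12.
The sequence repeats with period 28.

28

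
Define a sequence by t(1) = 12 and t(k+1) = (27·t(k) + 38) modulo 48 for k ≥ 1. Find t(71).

t(1) = 12,  t(2) = 26,  t(3) = 20,  t(4) = 2,  t(5) = 44,  t(6) = 26.
Since t(6) = t(2) = 26, the sequence is eventually periodic: after a pre-period of length 1 it cycles with period 4.
For k ≥ 2, t(k) depends only on (k - 2) mod 4. (71 - 2) mod 4 = 1, so t(71) = t(3) = 20.

20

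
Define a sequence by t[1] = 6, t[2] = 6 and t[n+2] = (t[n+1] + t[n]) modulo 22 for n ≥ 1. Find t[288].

Listing terms: t[1] = 6,  t[2] = 6,  t[3] = 12,  t[4] = 18,  t[5] = 8,  t[6] = 4,  t[7] = 12,  t[8] = 16,  t[9] = 6,  t[10] = 0,  t[11] = 6,  t[12] = 6.
Since (t[11], t[12]) = (t[1], t[2]) = (6, 6) (two consecutive terms determine the rest), the sequence is periodic with period 10.
(288 - 1) mod 10 = 7, so t[288] = t[8] = 16.

16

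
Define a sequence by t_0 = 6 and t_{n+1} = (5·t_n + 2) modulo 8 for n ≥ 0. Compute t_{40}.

Listing terms: t_0 = 6,  t_1 = 0,  t_2 = 2,  t_3 = 4,  t_4 = 6.
The sequence repeats with period 4.
(40 - 0) mod 4 = 0, so t_{40} = t_0 = 6.

6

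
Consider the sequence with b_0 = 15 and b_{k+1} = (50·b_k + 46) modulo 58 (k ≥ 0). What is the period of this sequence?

28

Computing terms: b_0 = 15, b_1 = 42, b_2 = 0, b_3 = 46, b_4 = 26, b_5 = 12, b_6 = 8, b_7 = 40, b_8 = 16, b_9 = 34, b_{10} = 6, b_{11} = 56, b_{12} = 4, b_{13} = 14, b_{14} = 50, b_{15} = 52, b_{16} = 36, b_{17} = 48, b_{18} = 10, b_{19} = 24, b_{20} = 28, b_{21} = 54, b_{22} = 20, b_{23} = 2, b_{24} = 30, b_{25} = 38, b_{26} = 32, b_{27} = 22, b_{28} = 44, b_{29} = 42.
Since b_{29} = b_1 = 42, the sequence is eventually periodic: after a pre-period of length 1 it cycles with period 28.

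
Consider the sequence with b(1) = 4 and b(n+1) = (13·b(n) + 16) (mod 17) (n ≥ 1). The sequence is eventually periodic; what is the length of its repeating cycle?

Computing terms: b(1) = 4; b(2) = 0; b(3) = 16; b(4) = 3; b(5) = 4.
Since b(5) = b(1) = 4, the sequence is periodic with period 4.

4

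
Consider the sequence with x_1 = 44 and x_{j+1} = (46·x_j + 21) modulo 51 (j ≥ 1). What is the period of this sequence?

Listing terms: x_1 = 44; x_2 = 5; x_3 = 47; x_4 = 41; x_5 = 20; x_6 = 23; x_7 = 8; x_8 = 32; x_9 = 14; x_{10} = 2; x_{11} = 11; x_{12} = 17; x_{13} = 38; x_{14} = 35; x_{15} = 50; x_{16} = 26; x_{17} = 44.
The sequence repeats with period 16.

16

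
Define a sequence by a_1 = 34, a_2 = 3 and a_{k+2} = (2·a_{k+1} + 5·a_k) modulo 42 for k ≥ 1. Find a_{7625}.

24

Listing terms: a_1 = 34; a_2 = 3; a_3 = 8; a_4 = 31; a_5 = 18; a_6 = 23; a_7 = 10; a_8 = 9; a_9 = 26; a_{10} = 13; a_{11} = 30; a_{12} = 41; a_{13} = 22; a_{14} = 39; a_{15} = 20; a_{16} = 25; a_{17} = 24; a_{18} = 5; a_{19} = 4; a_{20} = 33; a_{21} = 2; a_{22} = 1; a_{23} = 12; a_{24} = 29; a_{25} = 34; a_{26} = 3.
Since (a_{25}, a_{26}) = (a_1, a_2) = (34, 3) (two consecutive terms determine the rest), the sequence is periodic with period 24.
(7625 - 1) mod 24 = 16, so a_{7625} = a_{17} = 24.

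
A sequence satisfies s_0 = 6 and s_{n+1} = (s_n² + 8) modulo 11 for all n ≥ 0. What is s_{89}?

8

Computing terms: s_0 = 6; s_1 = 0; s_2 = 8; s_3 = 6.
The sequence repeats with period 3.
(89 - 0) mod 3 = 2, so s_{89} = s_2 = 8.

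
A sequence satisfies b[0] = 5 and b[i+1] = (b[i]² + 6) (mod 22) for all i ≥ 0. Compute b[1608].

7

We have b[0] = 5,  b[1] = 9,  b[2] = 21,  b[3] = 7,  b[4] = 11,  b[5] = 17,  b[6] = 9.
Since b[6] = b[1] = 9, the sequence is eventually periodic: after a pre-period of length 1 it cycles with period 5.
For i ≥ 1, b[i] depends only on (i - 1) mod 5. (1608 - 1) mod 5 = 2, so b[1608] = b[3] = 7.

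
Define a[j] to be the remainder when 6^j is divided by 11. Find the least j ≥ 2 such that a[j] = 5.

6

Listing terms: a[1] = 6, a[2] = 3, a[3] = 7, a[4] = 9, a[5] = 10, a[6] = 5, a[7] = 8, a[8] = 4, a[9] = 2, a[10] = 1, a[11] = 6.
The sequence repeats with period 10.
The value 5 first appears (with j ≥ 2) at a[6].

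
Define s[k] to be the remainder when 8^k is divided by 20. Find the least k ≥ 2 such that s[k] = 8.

5

Listing terms: s[1] = 8, s[2] = 4, s[3] = 12, s[4] = 16, s[5] = 8.
The sequence repeats with period 4.
The value 8 next appears (with k ≥ 2) at s[5].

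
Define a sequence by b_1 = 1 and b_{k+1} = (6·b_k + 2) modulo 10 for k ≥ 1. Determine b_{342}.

b_1 = 1,  b_2 = 8,  b_3 = 0,  b_4 = 2,  b_5 = 4,  b_6 = 6,  b_7 = 8.
Since b_7 = b_2 = 8, the sequence is eventually periodic: after a pre-period of length 1 it cycles with period 5.
For k ≥ 2, b_k depends only on (k - 2) mod 5. (342 - 2) mod 5 = 0, so b_{342} = b_2 = 8.

8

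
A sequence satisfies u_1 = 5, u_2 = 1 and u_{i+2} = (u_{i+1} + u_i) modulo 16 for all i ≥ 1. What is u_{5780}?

13

u_1 = 5; u_2 = 1; u_3 = 6; u_4 = 7; u_5 = 13; u_6 = 4; u_7 = 1; u_8 = 5; u_9 = 6; u_{10} = 11; u_{11} = 1; u_{12} = 12; u_{13} = 13; u_{14} = 9; u_{15} = 6; u_{16} = 15; u_{17} = 5; u_{18} = 4; u_{19} = 9; u_{20} = 13; u_{21} = 6; u_{22} = 3; u_{23} = 9; u_{24} = 12; u_{25} = 5; u_{26} = 1.
The sequence repeats with period 24.
So u_{5780} = u_{1 + ((5780-1) mod 24)} = u_{20} = 13.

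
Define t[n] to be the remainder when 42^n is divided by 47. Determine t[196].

Computing terms: t[0] = 1, t[1] = 42, t[2] = 25, t[3] = 16, t[4] = 14, t[5] = 24, t[6] = 21, t[7] = 36, t[8] = 8, t[9] = 7, t[10] = 12, t[11] = 34, t[12] = 18, t[13] = 4, t[14] = 27, t[15] = 6, t[16] = 17, t[17] = 9, t[18] = 2, t[19] = 37, t[20] = 3, t[21] = 32, t[22] = 28, t[23] = 1.
Since t[23] = t[0] = 1, the sequence is periodic with period 23.
So t[196] = t[0 + ((196-0) mod 23)] = t[12] = 18.

18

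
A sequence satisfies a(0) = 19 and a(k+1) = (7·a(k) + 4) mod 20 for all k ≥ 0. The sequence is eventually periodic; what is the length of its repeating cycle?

4

Listing terms: a(0) = 19; a(1) = 17; a(2) = 3; a(3) = 5; a(4) = 19.
The sequence repeats with period 4.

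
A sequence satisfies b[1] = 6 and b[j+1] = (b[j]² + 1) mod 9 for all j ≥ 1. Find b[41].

Listing terms: b[1] = 6,  b[2] = 1,  b[3] = 2,  b[4] = 5,  b[5] = 8,  b[6] = 2.
Since b[6] = b[3] = 2, the sequence is eventually periodic: after a pre-period of length 2 it cycles with period 3.
For j ≥ 3, b[j] depends only on (j - 3) mod 3. (41 - 3) mod 3 = 2, so b[41] = b[5] = 8.

8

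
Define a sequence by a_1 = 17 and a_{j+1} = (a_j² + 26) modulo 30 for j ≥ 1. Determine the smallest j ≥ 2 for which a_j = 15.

2

We have a_1 = 17; a_2 = 15; a_3 = 11; a_4 = 27; a_5 = 5; a_6 = 21; a_7 = 17.
Since a_7 = a_1 = 17, the sequence is periodic with period 6.
The value 15 first appears (with j ≥ 2) at a_2.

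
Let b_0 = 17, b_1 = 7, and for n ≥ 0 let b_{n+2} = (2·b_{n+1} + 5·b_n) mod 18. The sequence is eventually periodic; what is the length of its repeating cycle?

3

b_0 = 17; b_1 = 7; b_2 = 9; b_3 = 17; b_4 = 7.
Since (b_3, b_4) = (b_0, b_1) = (17, 7) (two consecutive terms determine the rest), the sequence is periodic with period 3.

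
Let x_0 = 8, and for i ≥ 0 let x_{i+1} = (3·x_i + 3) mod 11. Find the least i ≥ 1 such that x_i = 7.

2

x_0 = 8; x_1 = 5; x_2 = 7; x_3 = 2; x_4 = 9; x_5 = 8.
Since x_5 = x_0 = 8, the sequence is periodic with period 5.
The value 7 first appears (with i ≥ 1) at x_2.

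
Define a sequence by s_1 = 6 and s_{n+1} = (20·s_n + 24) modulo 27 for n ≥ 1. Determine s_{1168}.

0

s_1 = 6, s_2 = 9, s_3 = 15, s_4 = 0, s_5 = 24, s_6 = 18, s_7 = 6.
The sequence repeats with period 6.
(1168 - 1) mod 6 = 3, so s_{1168} = s_4 = 0.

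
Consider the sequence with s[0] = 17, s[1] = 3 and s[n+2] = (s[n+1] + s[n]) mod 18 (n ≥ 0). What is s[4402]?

5

s[0] = 17,  s[1] = 3,  s[2] = 2,  s[3] = 5,  s[4] = 7,  s[5] = 12,  s[6] = 1,  s[7] = 13,  s[8] = 14,  s[9] = 9,  s[10] = 5,  s[11] = 14,  s[12] = 1,  s[13] = 15,  s[14] = 16,  s[15] = 13,  s[16] = 11,  s[17] = 6,  s[18] = 17,  s[19] = 5,  s[20] = 4,  s[21] = 9,  s[22] = 13,  s[23] = 4,  s[24] = 17,  s[25] = 3.
The sequence repeats with period 24.
So s[4402] = s[0 + ((4402-0) mod 24)] = s[10] = 5.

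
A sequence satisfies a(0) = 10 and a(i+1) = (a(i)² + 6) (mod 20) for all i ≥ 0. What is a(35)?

2

Listing terms: a(0) = 10, a(1) = 6, a(2) = 2, a(3) = 10.
Since a(3) = a(0) = 10, the sequence is periodic with period 3.
So a(35) = a(0 + ((35-0) mod 3)) = a(2) = 2.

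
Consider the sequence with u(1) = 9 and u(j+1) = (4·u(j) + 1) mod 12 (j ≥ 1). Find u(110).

1

u(1) = 9, u(2) = 1, u(3) = 5, u(4) = 9.
Since u(4) = u(1) = 9, the sequence is periodic with period 3.
(110 - 1) mod 3 = 1, so u(110) = u(2) = 1.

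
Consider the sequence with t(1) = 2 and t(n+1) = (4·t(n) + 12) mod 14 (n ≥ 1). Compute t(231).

8

t(1) = 2,  t(2) = 6,  t(3) = 8,  t(4) = 2.
Since t(4) = t(1) = 2, the sequence is periodic with period 3.
So t(231) = t(1 + ((231-1) mod 3)) = t(3) = 8.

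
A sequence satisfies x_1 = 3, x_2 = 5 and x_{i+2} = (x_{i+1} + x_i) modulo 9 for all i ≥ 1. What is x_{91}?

Computing terms: x_1 = 3, x_2 = 5, x_3 = 8, x_4 = 4, x_5 = 3, x_6 = 7, x_7 = 1, x_8 = 8, x_9 = 0, x_{10} = 8, x_{11} = 8, x_{12} = 7, x_{13} = 6, x_{14} = 4, x_{15} = 1, x_{16} = 5, x_{17} = 6, x_{18} = 2, x_{19} = 8, x_{20} = 1, x_{21} = 0, x_{22} = 1, x_{23} = 1, x_{24} = 2, x_{25} = 3, x_{26} = 5.
The sequence repeats with period 24.
So x_{91} = x_{1 + ((91-1) mod 24)} = x_{19} = 8.

8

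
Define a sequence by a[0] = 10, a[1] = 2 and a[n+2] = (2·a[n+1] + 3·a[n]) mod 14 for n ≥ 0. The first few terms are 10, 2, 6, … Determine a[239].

8

Listing terms: a[0] = 10; a[1] = 2; a[2] = 6; a[3] = 4; a[4] = 12; a[5] = 8; a[6] = 10; a[7] = 2.
The sequence repeats with period 6.
So a[239] = a[0 + ((239-0) mod 6)] = a[5] = 8.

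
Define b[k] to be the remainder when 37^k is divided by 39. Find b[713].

7

Listing terms: b[0] = 1, b[1] = 37, b[2] = 4, b[3] = 31, b[4] = 16, b[5] = 7, b[6] = 25, b[7] = 28, b[8] = 22, b[9] = 34, b[10] = 10, b[11] = 19, b[12] = 1.
Since b[12] = b[0] = 1, the sequence is periodic with period 12.
(713 - 0) mod 12 = 5, so b[713] = b[5] = 7.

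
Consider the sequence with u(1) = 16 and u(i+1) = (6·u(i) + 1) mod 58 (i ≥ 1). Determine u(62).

Listing terms: u(1) = 16; u(2) = 39; u(3) = 3; u(4) = 19; u(5) = 57; u(6) = 53; u(7) = 29; u(8) = 1; u(9) = 7; u(10) = 43; u(11) = 27; u(12) = 47; u(13) = 51; u(14) = 17; u(15) = 45; u(16) = 39.
Since u(16) = u(2) = 39, the sequence is eventually periodic: after a pre-period of length 1 it cycles with period 14.
For i ≥ 2, u(i) depends only on (i - 2) mod 14. (62 - 2) mod 14 = 4, so u(62) = u(6) = 53.

53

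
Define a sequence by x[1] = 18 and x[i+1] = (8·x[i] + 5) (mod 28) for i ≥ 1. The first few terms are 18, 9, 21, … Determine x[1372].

13

Listing terms: x[1] = 18, x[2] = 9, x[3] = 21, x[4] = 5, x[5] = 17, x[6] = 1, x[7] = 13, x[8] = 25, x[9] = 9.
Since x[9] = x[2] = 9, the sequence is eventually periodic: after a pre-period of length 1 it cycles with period 7.
For i ≥ 2, x[i] depends only on (i - 2) mod 7. (1372 - 2) mod 7 = 5, so x[1372] = x[7] = 13.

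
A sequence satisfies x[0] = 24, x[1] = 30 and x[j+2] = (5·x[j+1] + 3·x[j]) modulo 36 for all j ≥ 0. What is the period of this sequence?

6

x[0] = 24,  x[1] = 30,  x[2] = 6,  x[3] = 12,  x[4] = 6,  x[5] = 30,  x[6] = 24,  x[7] = 30.
Since (x[6], x[7]) = (x[0], x[1]) = (24, 30) (two consecutive terms determine the rest), the sequence is periodic with period 6.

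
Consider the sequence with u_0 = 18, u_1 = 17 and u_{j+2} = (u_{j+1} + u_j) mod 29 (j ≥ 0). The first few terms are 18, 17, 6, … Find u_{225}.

17

u_0 = 18, u_1 = 17, u_2 = 6, u_3 = 23, u_4 = 0, u_5 = 23, u_6 = 23, u_7 = 17, u_8 = 11, u_9 = 28, u_{10} = 10, u_{11} = 9, u_{12} = 19, u_{13} = 28, u_{14} = 18, u_{15} = 17.
The sequence repeats with period 14.
(225 - 0) mod 14 = 1, so u_{225} = u_1 = 17.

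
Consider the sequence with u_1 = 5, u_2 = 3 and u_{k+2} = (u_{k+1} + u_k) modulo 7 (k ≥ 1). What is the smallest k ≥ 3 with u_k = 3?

u_1 = 5,  u_2 = 3,  u_3 = 1,  u_4 = 4,  u_5 = 5,  u_6 = 2,  u_7 = 0,  u_8 = 2,  u_9 = 2,  u_{10} = 4,  u_{11} = 6,  u_{12} = 3,  u_{13} = 2,  u_{14} = 5,  u_{15} = 0,  u_{16} = 5,  u_{17} = 5,  u_{18} = 3.
Since (u_{17}, u_{18}) = (u_1, u_2) = (5, 3) (two consecutive terms determine the rest), the sequence is periodic with period 16.
The value 3 first appears (with k ≥ 3) at u_{12}.

12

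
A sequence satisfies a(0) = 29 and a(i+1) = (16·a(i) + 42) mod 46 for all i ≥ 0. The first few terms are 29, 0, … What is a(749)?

a(0) = 29; a(1) = 0; a(2) = 42; a(3) = 24; a(4) = 12; a(5) = 4; a(6) = 14; a(7) = 36; a(8) = 20; a(9) = 40; a(10) = 38; a(11) = 6; a(12) = 0.
Since a(12) = a(1) = 0, the sequence is eventually periodic: after a pre-period of length 1 it cycles with period 11.
For i ≥ 1, a(i) depends only on (i - 1) mod 11. (749 - 1) mod 11 = 0, so a(749) = a(1) = 0.

0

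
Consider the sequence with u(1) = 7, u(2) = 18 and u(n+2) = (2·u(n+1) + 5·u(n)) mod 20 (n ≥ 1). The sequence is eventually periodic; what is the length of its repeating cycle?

We have u(1) = 7,  u(2) = 18,  u(3) = 11,  u(4) = 12,  u(5) = 19,  u(6) = 18,  u(7) = 11.
Since (u(6), u(7)) = (u(2), u(3)) = (18, 11) (two consecutive terms determine the rest), the sequence is eventually periodic: after a pre-period of length 1 it cycles with period 4.

4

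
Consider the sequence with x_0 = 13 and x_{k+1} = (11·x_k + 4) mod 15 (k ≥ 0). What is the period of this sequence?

10

x_0 = 13; x_1 = 12; x_2 = 1; x_3 = 0; x_4 = 4; x_5 = 3; x_6 = 7; x_7 = 6; x_8 = 10; x_9 = 9; x_{10} = 13.
Since x_{10} = x_0 = 13, the sequence is periodic with period 10.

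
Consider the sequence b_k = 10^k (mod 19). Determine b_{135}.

Listing terms: b_0 = 1; b_1 = 10; b_2 = 5; b_3 = 12; b_4 = 6; b_5 = 3; b_6 = 11; b_7 = 15; b_8 = 17; b_9 = 18; b_{10} = 9; b_{11} = 14; b_{12} = 7; b_{13} = 13; b_{14} = 16; b_{15} = 8; b_{16} = 4; b_{17} = 2; b_{18} = 1.
Since b_{18} = b_0 = 1, the sequence is periodic with period 18.
(135 - 0) mod 18 = 9, so b_{135} = b_9 = 18.

18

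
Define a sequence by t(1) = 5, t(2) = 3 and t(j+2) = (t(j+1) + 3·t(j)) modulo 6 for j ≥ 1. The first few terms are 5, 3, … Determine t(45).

0

Computing terms: t(1) = 5; t(2) = 3; t(3) = 0; t(4) = 3; t(5) = 3; t(6) = 0.
Since (t(5), t(6)) = (t(2), t(3)) = (3, 0) (two consecutive terms determine the rest), the sequence is eventually periodic: after a pre-period of length 1 it cycles with period 3.
For j ≥ 2, t(j) depends only on (j - 2) mod 3. (45 - 2) mod 3 = 1, so t(45) = t(3) = 0.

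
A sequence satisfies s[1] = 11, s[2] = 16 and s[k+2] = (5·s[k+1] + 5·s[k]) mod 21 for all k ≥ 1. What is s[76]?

20

s[1] = 11,  s[2] = 16,  s[3] = 9,  s[4] = 20,  s[5] = 19,  s[6] = 6,  s[7] = 20,  s[8] = 4,  s[9] = 15,  s[10] = 11,  s[11] = 4,  s[12] = 12,  s[13] = 17,  s[14] = 19,  s[15] = 12,  s[16] = 8,  s[17] = 16,  s[18] = 15,  s[19] = 8,  s[20] = 10,  s[21] = 6,  s[22] = 17,  s[23] = 10,  s[24] = 9,  s[25] = 11,  s[26] = 16.
Since (s[25], s[26]) = (s[1], s[2]) = (11, 16) (two consecutive terms determine the rest), the sequence is periodic with period 24.
So s[76] = s[1 + ((76-1) mod 24)] = s[4] = 20.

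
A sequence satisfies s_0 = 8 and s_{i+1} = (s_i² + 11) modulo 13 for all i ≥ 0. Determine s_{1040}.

Listing terms: s_0 = 8,  s_1 = 10,  s_2 = 7,  s_3 = 8.
Since s_3 = s_0 = 8, the sequence is periodic with period 3.
So s_{1040} = s_{0 + ((1040-0) mod 3)} = s_2 = 7.

7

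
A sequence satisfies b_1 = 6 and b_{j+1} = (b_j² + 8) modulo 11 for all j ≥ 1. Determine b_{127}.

We have b_1 = 6,  b_2 = 0,  b_3 = 8,  b_4 = 6.
Since b_4 = b_1 = 6, the sequence is periodic with period 3.
So b_{127} = b_{1 + ((127-1) mod 3)} = b_1 = 6.

6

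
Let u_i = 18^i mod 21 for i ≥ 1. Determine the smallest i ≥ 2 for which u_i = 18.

We have u_1 = 18; u_2 = 9; u_3 = 15; u_4 = 18.
The sequence repeats with period 3.
The value 18 next appears (with i ≥ 2) at u_4.

4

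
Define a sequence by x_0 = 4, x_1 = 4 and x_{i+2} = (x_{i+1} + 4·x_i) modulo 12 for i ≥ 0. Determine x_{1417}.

4

Listing terms: x_0 = 4, x_1 = 4, x_2 = 8, x_3 = 0, x_4 = 8, x_5 = 8, x_6 = 4, x_7 = 0, x_8 = 4, x_9 = 4.
The sequence repeats with period 8.
So x_{1417} = x_{0 + ((1417-0) mod 8)} = x_1 = 4.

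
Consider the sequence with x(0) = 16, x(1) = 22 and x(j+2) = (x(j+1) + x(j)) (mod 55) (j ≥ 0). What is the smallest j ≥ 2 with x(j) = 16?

Listing terms: x(0) = 16, x(1) = 22, x(2) = 38, x(3) = 5, x(4) = 43, x(5) = 48, x(6) = 36, x(7) = 29, x(8) = 10, x(9) = 39, x(10) = 49, x(11) = 33, x(12) = 27, x(13) = 5, x(14) = 32, x(15) = 37, x(16) = 14, x(17) = 51, x(18) = 10, x(19) = 6, x(20) = 16, x(21) = 22.
Since (x(20), x(21)) = (x(0), x(1)) = (16, 22) (two consecutive terms determine the rest), the sequence is periodic with period 20.
The value 16 next appears (with j ≥ 2) at x(20).

20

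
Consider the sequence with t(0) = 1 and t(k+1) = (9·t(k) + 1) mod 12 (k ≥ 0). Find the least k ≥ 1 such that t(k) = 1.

Listing terms: t(0) = 1,  t(1) = 10,  t(2) = 7,  t(3) = 4,  t(4) = 1.
The sequence repeats with period 4.
The value 1 next appears (with k ≥ 1) at t(4).

4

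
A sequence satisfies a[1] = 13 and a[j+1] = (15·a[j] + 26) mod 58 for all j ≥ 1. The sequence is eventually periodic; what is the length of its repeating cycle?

28

a[1] = 13; a[2] = 47; a[3] = 35; a[4] = 29; a[5] = 55; a[6] = 39; a[7] = 31; a[8] = 27; a[9] = 25; a[10] = 53; a[11] = 9; a[12] = 45; a[13] = 5; a[14] = 43; a[15] = 33; a[16] = 57; a[17] = 11; a[18] = 17; a[19] = 49; a[20] = 7; a[21] = 15; a[22] = 19; a[23] = 21; a[24] = 51; a[25] = 37; a[26] = 1; a[27] = 41; a[28] = 3; a[29] = 13.
The sequence repeats with period 28.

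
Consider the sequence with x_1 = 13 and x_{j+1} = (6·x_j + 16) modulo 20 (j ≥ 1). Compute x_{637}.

x_1 = 13,  x_2 = 14,  x_3 = 0,  x_4 = 16,  x_5 = 12,  x_6 = 8,  x_7 = 4,  x_8 = 0.
Since x_8 = x_3 = 0, the sequence is eventually periodic: after a pre-period of length 2 it cycles with period 5.
For j ≥ 3, x_j depends only on (j - 3) mod 5. (637 - 3) mod 5 = 4, so x_{637} = x_7 = 4.

4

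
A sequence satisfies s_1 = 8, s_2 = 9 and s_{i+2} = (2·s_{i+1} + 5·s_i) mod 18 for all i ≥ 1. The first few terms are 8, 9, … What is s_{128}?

9

s_1 = 8,  s_2 = 9,  s_3 = 4,  s_4 = 17,  s_5 = 0,  s_6 = 13,  s_7 = 8,  s_8 = 9.
The sequence repeats with period 6.
(128 - 1) mod 6 = 1, so s_{128} = s_2 = 9.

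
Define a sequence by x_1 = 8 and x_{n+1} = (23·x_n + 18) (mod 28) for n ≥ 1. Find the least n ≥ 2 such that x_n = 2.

6

We have x_1 = 8,  x_2 = 6,  x_3 = 16,  x_4 = 22,  x_5 = 20,  x_6 = 2,  x_7 = 8.
The sequence repeats with period 6.
The value 2 first appears (with n ≥ 2) at x_6.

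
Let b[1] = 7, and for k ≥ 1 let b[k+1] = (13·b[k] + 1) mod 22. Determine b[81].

Listing terms: b[1] = 7, b[2] = 4, b[3] = 9, b[4] = 8, b[5] = 17, b[6] = 2, b[7] = 5, b[8] = 0, b[9] = 1, b[10] = 14, b[11] = 7.
The sequence repeats with period 10.
(81 - 1) mod 10 = 0, so b[81] = b[1] = 7.

7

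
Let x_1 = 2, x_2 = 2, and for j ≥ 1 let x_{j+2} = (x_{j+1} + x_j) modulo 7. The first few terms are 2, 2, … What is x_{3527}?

5

x_1 = 2,  x_2 = 2,  x_3 = 4,  x_4 = 6,  x_5 = 3,  x_6 = 2,  x_7 = 5,  x_8 = 0,  x_9 = 5,  x_{10} = 5,  x_{11} = 3,  x_{12} = 1,  x_{13} = 4,  x_{14} = 5,  x_{15} = 2,  x_{16} = 0,  x_{17} = 2,  x_{18} = 2.
The sequence repeats with period 16.
So x_{3527} = x_{1 + ((3527-1) mod 16)} = x_7 = 5.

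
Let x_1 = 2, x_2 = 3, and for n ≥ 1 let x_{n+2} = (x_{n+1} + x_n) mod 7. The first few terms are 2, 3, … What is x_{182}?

Listing terms: x_1 = 2,  x_2 = 3,  x_3 = 5,  x_4 = 1,  x_5 = 6,  x_6 = 0,  x_7 = 6,  x_8 = 6,  x_9 = 5,  x_{10} = 4,  x_{11} = 2,  x_{12} = 6,  x_{13} = 1,  x_{14} = 0,  x_{15} = 1,  x_{16} = 1,  x_{17} = 2,  x_{18} = 3.
Since (x_{17}, x_{18}) = (x_1, x_2) = (2, 3) (two consecutive terms determine the rest), the sequence is periodic with period 16.
So x_{182} = x_{1 + ((182-1) mod 16)} = x_6 = 0.

0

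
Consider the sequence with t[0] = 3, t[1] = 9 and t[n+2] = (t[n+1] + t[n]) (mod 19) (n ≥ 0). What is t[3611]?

16

Listing terms: t[0] = 3,  t[1] = 9,  t[2] = 12,  t[3] = 2,  t[4] = 14,  t[5] = 16,  t[6] = 11,  t[7] = 8,  t[8] = 0,  t[9] = 8,  t[10] = 8,  t[11] = 16,  t[12] = 5,  t[13] = 2,  t[14] = 7,  t[15] = 9,  t[16] = 16,  t[17] = 6,  t[18] = 3,  t[19] = 9.
The sequence repeats with period 18.
(3611 - 0) mod 18 = 11, so t[3611] = t[11] = 16.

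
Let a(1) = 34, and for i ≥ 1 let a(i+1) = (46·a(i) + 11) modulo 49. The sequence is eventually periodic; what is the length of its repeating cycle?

21

a(1) = 34,  a(2) = 7,  a(3) = 39,  a(4) = 41,  a(5) = 35,  a(6) = 4,  a(7) = 48,  a(8) = 14,  a(9) = 18,  a(10) = 6,  a(11) = 42,  a(12) = 32,  a(13) = 13,  a(14) = 21,  a(15) = 46,  a(16) = 20,  a(17) = 0,  a(18) = 11,  a(19) = 27,  a(20) = 28,  a(21) = 25,  a(22) = 34.
Since a(22) = a(1) = 34, the sequence is periodic with period 21.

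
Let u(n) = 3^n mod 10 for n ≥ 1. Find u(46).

9

Computing terms: u(1) = 3; u(2) = 9; u(3) = 7; u(4) = 1; u(5) = 3.
The sequence repeats with period 4.
So u(46) = u(1 + ((46-1) mod 4)) = u(2) = 9.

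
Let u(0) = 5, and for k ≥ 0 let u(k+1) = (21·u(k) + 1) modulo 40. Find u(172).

17

We have u(0) = 5; u(1) = 26; u(2) = 27; u(3) = 8; u(4) = 9; u(5) = 30; u(6) = 31; u(7) = 12; u(8) = 13; u(9) = 34; u(10) = 35; u(11) = 16; u(12) = 17; u(13) = 38; u(14) = 39; u(15) = 20; u(16) = 21; u(17) = 2; u(18) = 3; u(19) = 24; u(20) = 25; u(21) = 6; u(22) = 7; u(23) = 28; u(24) = 29; u(25) = 10; u(26) = 11; u(27) = 32; u(28) = 33; u(29) = 14; u(30) = 15; u(31) = 36; u(32) = 37; u(33) = 18; u(34) = 19; u(35) = 0; u(36) = 1; u(37) = 22; u(38) = 23; u(39) = 4; u(40) = 5.
The sequence repeats with period 40.
(172 - 0) mod 40 = 12, so u(172) = u(12) = 17.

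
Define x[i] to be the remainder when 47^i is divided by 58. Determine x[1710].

5

Listing terms: x[0] = 1, x[1] = 47, x[2] = 5, x[3] = 3, x[4] = 25, x[5] = 15, x[6] = 9, x[7] = 17, x[8] = 45, x[9] = 27, x[10] = 51, x[11] = 19, x[12] = 23, x[13] = 37, x[14] = 57, x[15] = 11, x[16] = 53, x[17] = 55, x[18] = 33, x[19] = 43, x[20] = 49, x[21] = 41, x[22] = 13, x[23] = 31, x[24] = 7, x[25] = 39, x[26] = 35, x[27] = 21, x[28] = 1.
Since x[28] = x[0] = 1, the sequence is periodic with period 28.
So x[1710] = x[0 + ((1710-0) mod 28)] = x[2] = 5.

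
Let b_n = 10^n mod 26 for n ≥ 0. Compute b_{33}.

12

b_0 = 1, b_1 = 10, b_2 = 22, b_3 = 12, b_4 = 16, b_5 = 4, b_6 = 14, b_7 = 10.
Since b_7 = b_1 = 10, the sequence is eventually periodic: after a pre-period of length 1 it cycles with period 6.
For n ≥ 1, b_n depends only on (n - 1) mod 6. (33 - 1) mod 6 = 2, so b_{33} = b_3 = 12.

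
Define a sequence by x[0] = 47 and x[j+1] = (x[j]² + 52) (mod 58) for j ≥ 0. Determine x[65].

53

We have x[0] = 47; x[1] = 57; x[2] = 53; x[3] = 19; x[4] = 7; x[5] = 43; x[6] = 45; x[7] = 47.
The sequence repeats with period 7.
(65 - 0) mod 7 = 2, so x[65] = x[2] = 53.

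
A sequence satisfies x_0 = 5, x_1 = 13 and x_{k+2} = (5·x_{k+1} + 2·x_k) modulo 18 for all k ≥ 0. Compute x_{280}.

13

Listing terms: x_0 = 5; x_1 = 13; x_2 = 3; x_3 = 5; x_4 = 13.
The sequence repeats with period 3.
(280 - 0) mod 3 = 1, so x_{280} = x_1 = 13.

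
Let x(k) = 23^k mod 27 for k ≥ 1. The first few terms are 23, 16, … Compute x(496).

4

We have x(1) = 23,  x(2) = 16,  x(3) = 17,  x(4) = 13,  x(5) = 2,  x(6) = 19,  x(7) = 5,  x(8) = 7,  x(9) = 26,  x(10) = 4,  x(11) = 11,  x(12) = 10,  x(13) = 14,  x(14) = 25,  x(15) = 8,  x(16) = 22,  x(17) = 20,  x(18) = 1,  x(19) = 23.
Since x(19) = x(1) = 23, the sequence is periodic with period 18.
(496 - 1) mod 18 = 9, so x(496) = x(10) = 4.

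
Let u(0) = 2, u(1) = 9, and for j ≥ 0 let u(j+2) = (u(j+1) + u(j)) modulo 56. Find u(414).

2

Computing terms: u(0) = 2, u(1) = 9, u(2) = 11, u(3) = 20, u(4) = 31, u(5) = 51, u(6) = 26, u(7) = 21, u(8) = 47, u(9) = 12, u(10) = 3, u(11) = 15, u(12) = 18, u(13) = 33, u(14) = 51, u(15) = 28, u(16) = 23, u(17) = 51, u(18) = 18, u(19) = 13, u(20) = 31, u(21) = 44, u(22) = 19, u(23) = 7, u(24) = 26, u(25) = 33, u(26) = 3, u(27) = 36, u(28) = 39, u(29) = 19, u(30) = 2, u(31) = 21, u(32) = 23, u(33) = 44, u(34) = 11, u(35) = 55, u(36) = 10, u(37) = 9, u(38) = 19, u(39) = 28, u(40) = 47, u(41) = 19, u(42) = 10, u(43) = 29, u(44) = 39, u(45) = 12, u(46) = 51, u(47) = 7, u(48) = 2, u(49) = 9.
The sequence repeats with period 48.
So u(414) = u(0 + ((414-0) mod 48)) = u(30) = 2.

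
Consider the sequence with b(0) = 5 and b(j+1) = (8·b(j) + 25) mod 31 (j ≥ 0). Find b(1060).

5

Listing terms: b(0) = 5,  b(1) = 3,  b(2) = 18,  b(3) = 14,  b(4) = 13,  b(5) = 5.
Since b(5) = b(0) = 5, the sequence is periodic with period 5.
So b(1060) = b(0 + ((1060-0) mod 5)) = b(0) = 5.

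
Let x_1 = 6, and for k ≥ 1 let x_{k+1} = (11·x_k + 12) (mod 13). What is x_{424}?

Computing terms: x_1 = 6,  x_2 = 0,  x_3 = 12,  x_4 = 1,  x_5 = 10,  x_6 = 5,  x_7 = 2,  x_8 = 8,  x_9 = 9,  x_{10} = 7,  x_{11} = 11,  x_{12} = 3,  x_{13} = 6.
The sequence repeats with period 12.
So x_{424} = x_{1 + ((424-1) mod 12)} = x_4 = 1.

1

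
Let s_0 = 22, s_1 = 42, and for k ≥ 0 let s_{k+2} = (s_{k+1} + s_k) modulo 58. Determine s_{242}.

54

Listing terms: s_0 = 22, s_1 = 42, s_2 = 6, s_3 = 48, s_4 = 54, s_5 = 44, s_6 = 40, s_7 = 26, s_8 = 8, s_9 = 34, s_{10} = 42, s_{11} = 18, s_{12} = 2, s_{13} = 20, s_{14} = 22, s_{15} = 42.
Since (s_{14}, s_{15}) = (s_0, s_1) = (22, 42) (two consecutive terms determine the rest), the sequence is periodic with period 14.
(242 - 0) mod 14 = 4, so s_{242} = s_4 = 54.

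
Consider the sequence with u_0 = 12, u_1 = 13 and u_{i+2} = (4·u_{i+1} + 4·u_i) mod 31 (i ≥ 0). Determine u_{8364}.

27

Computing terms: u_0 = 12,  u_1 = 13,  u_2 = 7,  u_3 = 18,  u_4 = 7,  u_5 = 7,  u_6 = 25,  u_7 = 4,  u_8 = 23,  u_9 = 15,  u_{10} = 28,  u_{11} = 17,  u_{12} = 25,  u_{13} = 13,  u_{14} = 28,  u_{15} = 9,  u_{16} = 24,  u_{17} = 8,  u_{18} = 4,  u_{19} = 17,  u_{20} = 22,  u_{21} = 1,  u_{22} = 30,  u_{23} = 0,  u_{24} = 27,  u_{25} = 15,  u_{26} = 13,  u_{27} = 19,  u_{28} = 4,  u_{29} = 30,  u_{30} = 12,  u_{31} = 13.
Since (u_{30}, u_{31}) = (u_0, u_1) = (12, 13) (two consecutive terms determine the rest), the sequence is periodic with period 30.
So u_{8364} = u_{0 + ((8364-0) mod 30)} = u_{24} = 27.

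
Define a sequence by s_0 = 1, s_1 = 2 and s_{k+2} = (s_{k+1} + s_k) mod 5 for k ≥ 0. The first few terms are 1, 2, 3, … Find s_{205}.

s_0 = 1,  s_1 = 2,  s_2 = 3,  s_3 = 0,  s_4 = 3,  s_5 = 3,  s_6 = 1,  s_7 = 4,  s_8 = 0,  s_9 = 4,  s_{10} = 4,  s_{11} = 3,  s_{12} = 2,  s_{13} = 0,  s_{14} = 2,  s_{15} = 2,  s_{16} = 4,  s_{17} = 1,  s_{18} = 0,  s_{19} = 1,  s_{20} = 1,  s_{21} = 2.
Since (s_{20}, s_{21}) = (s_0, s_1) = (1, 2) (two consecutive terms determine the rest), the sequence is periodic with period 20.
(205 - 0) mod 20 = 5, so s_{205} = s_5 = 3.

3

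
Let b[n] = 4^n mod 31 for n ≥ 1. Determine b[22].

16

Computing terms: b[1] = 4, b[2] = 16, b[3] = 2, b[4] = 8, b[5] = 1, b[6] = 4.
Since b[6] = b[1] = 4, the sequence is periodic with period 5.
So b[22] = b[1 + ((22-1) mod 5)] = b[2] = 16.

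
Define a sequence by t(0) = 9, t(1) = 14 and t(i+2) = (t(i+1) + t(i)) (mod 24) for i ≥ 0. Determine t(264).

9

We have t(0) = 9,  t(1) = 14,  t(2) = 23,  t(3) = 13,  t(4) = 12,  t(5) = 1,  t(6) = 13,  t(7) = 14,  t(8) = 3,  t(9) = 17,  t(10) = 20,  t(11) = 13,  t(12) = 9,  t(13) = 22,  t(14) = 7,  t(15) = 5,  t(16) = 12,  t(17) = 17,  t(18) = 5,  t(19) = 22,  t(20) = 3,  t(21) = 1,  t(22) = 4,  t(23) = 5,  t(24) = 9,  t(25) = 14.
The sequence repeats with period 24.
So t(264) = t(0 + ((264-0) mod 24)) = t(0) = 9.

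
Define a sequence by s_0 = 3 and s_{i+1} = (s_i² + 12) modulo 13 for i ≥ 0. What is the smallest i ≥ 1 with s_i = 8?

1

Listing terms: s_0 = 3; s_1 = 8; s_2 = 11; s_3 = 3.
The sequence repeats with period 3.
The value 8 first appears (with i ≥ 1) at s_1.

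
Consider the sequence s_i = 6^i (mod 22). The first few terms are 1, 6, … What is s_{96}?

Listing terms: s_0 = 1,  s_1 = 6,  s_2 = 14,  s_3 = 18,  s_4 = 20,  s_5 = 10,  s_6 = 16,  s_7 = 8,  s_8 = 4,  s_9 = 2,  s_{10} = 12,  s_{11} = 6.
Since s_{11} = s_1 = 6, the sequence is eventually periodic: after a pre-period of length 1 it cycles with period 10.
For i ≥ 1, s_i depends only on (i - 1) mod 10. (96 - 1) mod 10 = 5, so s_{96} = s_6 = 16.

16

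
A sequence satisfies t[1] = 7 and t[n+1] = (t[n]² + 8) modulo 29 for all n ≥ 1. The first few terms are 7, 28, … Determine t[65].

12

t[1] = 7,  t[2] = 28,  t[3] = 9,  t[4] = 2,  t[5] = 12,  t[6] = 7.
Since t[6] = t[1] = 7, the sequence is periodic with period 5.
(65 - 1) mod 5 = 4, so t[65] = t[5] = 12.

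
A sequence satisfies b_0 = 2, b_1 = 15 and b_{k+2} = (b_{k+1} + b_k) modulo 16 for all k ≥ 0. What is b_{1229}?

1

Listing terms: b_0 = 2; b_1 = 15; b_2 = 1; b_3 = 0; b_4 = 1; b_5 = 1; b_6 = 2; b_7 = 3; b_8 = 5; b_9 = 8; b_{10} = 13; b_{11} = 5; b_{12} = 2; b_{13} = 7; b_{14} = 9; b_{15} = 0; b_{16} = 9; b_{17} = 9; b_{18} = 2; b_{19} = 11; b_{20} = 13; b_{21} = 8; b_{22} = 5; b_{23} = 13; b_{24} = 2; b_{25} = 15.
Since (b_{24}, b_{25}) = (b_0, b_1) = (2, 15) (two consecutive terms determine the rest), the sequence is periodic with period 24.
So b_{1229} = b_{0 + ((1229-0) mod 24)} = b_5 = 1.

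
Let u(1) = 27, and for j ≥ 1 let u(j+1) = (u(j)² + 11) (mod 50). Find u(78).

u(1) = 27; u(2) = 40; u(3) = 11; u(4) = 32; u(5) = 35; u(6) = 36; u(7) = 7; u(8) = 10; u(9) = 11.
Since u(9) = u(3) = 11, the sequence is eventually periodic: after a pre-period of length 2 it cycles with period 6.
For j ≥ 3, u(j) depends only on (j - 3) mod 6. (78 - 3) mod 6 = 3, so u(78) = u(6) = 36.

36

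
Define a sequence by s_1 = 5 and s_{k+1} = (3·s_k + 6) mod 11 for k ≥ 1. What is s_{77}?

We have s_1 = 5, s_2 = 10, s_3 = 3, s_4 = 4, s_5 = 7, s_6 = 5.
The sequence repeats with period 5.
So s_{77} = s_{1 + ((77-1) mod 5)} = s_2 = 10.

10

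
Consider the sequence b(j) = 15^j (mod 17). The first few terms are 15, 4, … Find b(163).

9

Computing terms: b(1) = 15; b(2) = 4; b(3) = 9; b(4) = 16; b(5) = 2; b(6) = 13; b(7) = 8; b(8) = 1; b(9) = 15.
Since b(9) = b(1) = 15, the sequence is periodic with period 8.
(163 - 1) mod 8 = 2, so b(163) = b(3) = 9.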